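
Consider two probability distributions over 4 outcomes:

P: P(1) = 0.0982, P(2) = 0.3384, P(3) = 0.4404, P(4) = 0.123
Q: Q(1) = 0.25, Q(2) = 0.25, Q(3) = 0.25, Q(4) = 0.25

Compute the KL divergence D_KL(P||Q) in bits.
0.2493 bits

D_KL(P||Q) = Σ P(x) log₂(P(x)/Q(x))

Computing term by term:
  P(1)·log₂(P(1)/Q(1)) = 0.0982·log₂(0.0982/0.25) = -0.13239
  P(2)·log₂(P(2)/Q(2)) = 0.3384·log₂(0.3384/0.25) = 0.14781
  P(3)·log₂(P(3)/Q(3)) = 0.4404·log₂(0.4404/0.25) = 0.35976
  P(4)·log₂(P(4)/Q(4)) = 0.123·log₂(0.123/0.25) = -0.12586

D_KL(P||Q) = -0.13239 + 0.14781 + 0.35976 - 0.12586 = 0.24932 ≈ 0.2493 bits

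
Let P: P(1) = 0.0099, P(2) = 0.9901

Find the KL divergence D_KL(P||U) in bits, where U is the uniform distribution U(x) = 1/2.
0.9199 bits

U(i) = 1/2 for all i

D_KL(P||U) = Σ P(x) log₂(P(x) / (1/2))
           = Σ P(x) log₂(P(x)) + log₂(2)
           = log₂(2) - H(P)

H(P) = -Σ P(x) log₂(P(x)):
  -P(1)·log₂(P(1)) = -(0.0099)·log₂(0.0099) = 0.06592
  -P(2)·log₂(P(2)) = -(0.9901)·log₂(0.9901) = 0.01421
H(P) = 0.06592 + 0.01421 = 0.08013 bits

log₂(2) = 1.00000 bits

D_KL(P||U) = 1.00000 - 0.08013 = 0.91987 ≈ 0.9199 bits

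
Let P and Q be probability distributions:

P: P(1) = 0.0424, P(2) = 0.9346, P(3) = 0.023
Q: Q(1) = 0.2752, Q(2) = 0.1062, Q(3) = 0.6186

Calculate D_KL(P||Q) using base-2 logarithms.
2.7087 bits

D_KL(P||Q) = Σ P(x) log₂(P(x)/Q(x))

Computing term by term:
  P(1)·log₂(P(1)/Q(1)) = 0.0424·log₂(0.0424/0.2752) = -0.11441
  P(2)·log₂(P(2)/Q(2)) = 0.9346·log₂(0.9346/0.1062) = 2.93237
  P(3)·log₂(P(3)/Q(3)) = 0.023·log₂(0.023/0.6186) = -0.10923

D_KL(P||Q) = -0.11441 + 2.93237 - 0.10923 = 2.70873 ≈ 2.7087 bits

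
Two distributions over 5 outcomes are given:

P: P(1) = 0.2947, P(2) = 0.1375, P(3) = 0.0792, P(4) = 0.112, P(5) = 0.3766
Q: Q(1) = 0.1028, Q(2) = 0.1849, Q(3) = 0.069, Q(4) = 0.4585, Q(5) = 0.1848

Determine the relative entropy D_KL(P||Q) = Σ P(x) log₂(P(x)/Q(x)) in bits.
0.5638 bits

D_KL(P||Q) = Σ P(x) log₂(P(x)/Q(x))

Computing term by term:
  P(1)·log₂(P(1)/Q(1)) = 0.2947·log₂(0.2947/0.1028) = 0.44777
  P(2)·log₂(P(2)/Q(2)) = 0.1375·log₂(0.1375/0.1849) = -0.05876
  P(3)·log₂(P(3)/Q(3)) = 0.0792·log₂(0.0792/0.069) = 0.01575
  P(4)·log₂(P(4)/Q(4)) = 0.112·log₂(0.112/0.4585) = -0.22774
  P(5)·log₂(P(5)/Q(5)) = 0.3766·log₂(0.3766/0.1848) = 0.38679

D_KL(P||Q) = 0.44777 - 0.05876 + 0.01575 - 0.22774 + 0.38679 = 0.56381 ≈ 0.5638 bits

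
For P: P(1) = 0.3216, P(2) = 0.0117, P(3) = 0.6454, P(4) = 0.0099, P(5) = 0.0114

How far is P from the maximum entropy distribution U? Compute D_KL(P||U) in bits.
1.1733 bits

U(i) = 1/5 for all i

D_KL(P||U) = Σ P(x) log₂(P(x) / (1/5))
           = Σ P(x) log₂(P(x)) + log₂(5)
           = log₂(5) - H(P)

H(P) = -Σ P(x) log₂(P(x)):
  -P(1)·log₂(P(1)) = -(0.3216)·log₂(0.3216) = 0.52635
  -P(2)·log₂(P(2)) = -(0.0117)·log₂(0.0117) = 0.07508
  -P(3)·log₂(P(3)) = -(0.6454)·log₂(0.6454) = 0.40772
  -P(4)·log₂(P(4)) = -(0.0099)·log₂(0.0099) = 0.06592
  -P(5)·log₂(P(5)) = -(0.0114)·log₂(0.0114) = 0.07358
H(P) = 0.52635 + 0.07508 + 0.40772 + 0.06592 + 0.07358 = 1.14865 bits

log₂(5) = 2.32193 bits

D_KL(P||U) = 2.32193 - 1.14865 = 1.17328 ≈ 1.1733 bits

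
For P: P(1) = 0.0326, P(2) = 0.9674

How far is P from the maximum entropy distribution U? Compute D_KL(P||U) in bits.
0.7927 bits

U(i) = 1/2 for all i

D_KL(P||U) = Σ P(x) log₂(P(x) / (1/2))
           = Σ P(x) log₂(P(x)) + log₂(2)
           = log₂(2) - H(P)

H(P) = -Σ P(x) log₂(P(x)):
  -P(1)·log₂(P(1)) = -(0.0326)·log₂(0.0326) = 0.16101
  -P(2)·log₂(P(2)) = -(0.9674)·log₂(0.9674) = 0.04626
H(P) = 0.16101 + 0.04626 = 0.20727 bits

log₂(2) = 1.00000 bits

D_KL(P||U) = 1.00000 - 0.20727 = 0.79273 ≈ 0.7927 bits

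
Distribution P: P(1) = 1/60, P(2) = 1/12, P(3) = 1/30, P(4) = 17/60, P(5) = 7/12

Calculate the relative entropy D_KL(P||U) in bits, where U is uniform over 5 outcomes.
0.7921 bits

U(i) = 1/5 for all i

D_KL(P||U) = Σ P(x) log₂(P(x) / (1/5))
           = Σ P(x) log₂(P(x)) + log₂(5)
           = log₂(5) - H(P)

H(P) = -Σ P(x) log₂(P(x)):
  -P(1)·log₂(P(1)) = -(1/60)·log₂(1/60) = 0.09845
  -P(2)·log₂(P(2)) = -(1/12)·log₂(1/12) = 0.29875
  -P(3)·log₂(P(3)) = -(1/30)·log₂(1/30) = 0.16356
  -P(4)·log₂(P(4)) = -(17/60)·log₂(17/60) = 0.51550
  -P(5)·log₂(P(5)) = -(7/12)·log₂(7/12) = 0.45360
H(P) = 0.09845 + 0.29875 + 0.16356 + 0.51550 + 0.45360 = 1.52986 bits

log₂(5) = 2.32193 bits

D_KL(P||U) = 2.32193 - 1.52986 = 0.79207 ≈ 0.7921 bits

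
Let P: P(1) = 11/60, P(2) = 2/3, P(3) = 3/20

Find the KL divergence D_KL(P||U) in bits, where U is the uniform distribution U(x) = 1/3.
0.3357 bits

U(i) = 1/3 for all i

D_KL(P||U) = Σ P(x) log₂(P(x) / (1/3))
           = Σ P(x) log₂(P(x)) + log₂(3)
           = log₂(3) - H(P)

H(P) = -Σ P(x) log₂(P(x)):
  -P(1)·log₂(P(1)) = -(11/60)·log₂(11/60) = 0.44870
  -P(2)·log₂(P(2)) = -(2/3)·log₂(2/3) = 0.38998
  -P(3)·log₂(P(3)) = -(3/20)·log₂(3/20) = 0.41054
H(P) = 0.44870 + 0.38998 + 0.41054 = 1.24922 bits

log₂(3) = 1.58496 bits

D_KL(P||U) = 1.58496 - 1.24922 = 0.33574 ≈ 0.3357 bits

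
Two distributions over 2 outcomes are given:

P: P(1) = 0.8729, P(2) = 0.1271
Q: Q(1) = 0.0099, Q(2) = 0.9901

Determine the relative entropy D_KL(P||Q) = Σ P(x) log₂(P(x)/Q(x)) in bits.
5.2645 bits

D_KL(P||Q) = Σ P(x) log₂(P(x)/Q(x))

Computing term by term:
  P(1)·log₂(P(1)/Q(1)) = 0.8729·log₂(0.8729/0.0099) = 5.64089
  P(2)·log₂(P(2)/Q(2)) = 0.1271·log₂(0.1271/0.9901) = -0.37642

D_KL(P||Q) = 5.64089 - 0.37642 = 5.26447 ≈ 5.2645 bits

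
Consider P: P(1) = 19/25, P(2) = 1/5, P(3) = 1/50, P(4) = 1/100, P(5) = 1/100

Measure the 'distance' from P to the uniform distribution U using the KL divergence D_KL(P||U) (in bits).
1.3109 bits

U(i) = 1/5 for all i

D_KL(P||U) = Σ P(x) log₂(P(x) / (1/5))
           = Σ P(x) log₂(P(x)) + log₂(5)
           = log₂(5) - H(P)

H(P) = -Σ P(x) log₂(P(x)):
  -P(1)·log₂(P(1)) = -(19/25)·log₂(19/25) = 0.30091
  -P(2)·log₂(P(2)) = -(1/5)·log₂(1/5) = 0.46439
  -P(3)·log₂(P(3)) = -(1/50)·log₂(1/50) = 0.11288
  -P(4)·log₂(P(4)) = -(1/100)·log₂(1/100) = 0.06644
  -P(5)·log₂(P(5)) = -(1/100)·log₂(1/100) = 0.06644
H(P) = 0.30091 + 0.46439 + 0.11288 + 0.06644 + 0.06644 = 1.01106 bits

log₂(5) = 2.32193 bits

D_KL(P||U) = 2.32193 - 1.01106 = 1.31087 ≈ 1.3109 bits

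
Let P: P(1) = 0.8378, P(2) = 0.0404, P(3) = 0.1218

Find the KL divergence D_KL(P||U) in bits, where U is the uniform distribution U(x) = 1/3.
0.8141 bits

U(i) = 1/3 for all i

D_KL(P||U) = Σ P(x) log₂(P(x) / (1/3))
           = Σ P(x) log₂(P(x)) + log₂(3)
           = log₂(3) - H(P)

H(P) = -Σ P(x) log₂(P(x)):
  -P(1)·log₂(P(1)) = -(0.8378)·log₂(0.8378) = 0.21391
  -P(2)·log₂(P(2)) = -(0.0404)·log₂(0.0404) = 0.18703
  -P(3)·log₂(P(3)) = -(0.1218)·log₂(0.1218) = 0.36996
H(P) = 0.21391 + 0.18703 + 0.36996 = 0.77090 bits

log₂(3) = 1.58496 bits

D_KL(P||U) = 1.58496 - 0.77090 = 0.81406 ≈ 0.8141 bits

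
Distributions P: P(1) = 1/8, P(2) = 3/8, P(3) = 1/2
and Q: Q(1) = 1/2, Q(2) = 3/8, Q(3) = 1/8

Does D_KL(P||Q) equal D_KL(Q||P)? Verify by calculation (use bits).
D_KL(P||Q) = 0.7500 bits, D_KL(Q||P) = 0.7500 bits. Yes — for this pair D_KL(P||Q) = D_KL(Q||P).

D_KL(P||Q) = Σ P(x) log₂(P(x)/Q(x))

Computing term by term:
  P(1)·log₂(P(1)/Q(1)) = (1/8)·log₂((1/8)/(1/2)) = -0.25000
  P(2)·log₂(P(2)/Q(2)) = (3/8)·log₂((3/8)/(3/8)) = 0.00000
  P(3)·log₂(P(3)/Q(3)) = (1/2)·log₂((1/2)/(1/8)) = 1.00000

D_KL(P||Q) = -0.25000 + 0.00000 + 1.00000 = 0.75000 ≈ 0.7500 bits

D_KL(Q||P) = Σ Q(x) log₂(Q(x)/P(x))

Computing term by term:
  Q(1)·log₂(Q(1)/P(1)) = (1/2)·log₂((1/2)/(1/8)) = 1.00000
  Q(2)·log₂(Q(2)/P(2)) = (3/8)·log₂((3/8)/(3/8)) = 0.00000
  Q(3)·log₂(Q(3)/P(3)) = (1/8)·log₂((1/8)/(1/2)) = -0.25000

D_KL(Q||P) = 1.00000 + 0.00000 - 0.25000 = 0.75000 ≈ 0.7500 bits

These ARE equal here. Q is P with outcomes relabeled (Q(1) = P(3), Q(3) = P(1)) by a relabeling that is its own inverse, so the two sums contain exactly the same terms in a different order. This is a special case — KL divergence is not symmetric in general: D_KL(P||Q) ≠ D_KL(Q||P) for most P, Q.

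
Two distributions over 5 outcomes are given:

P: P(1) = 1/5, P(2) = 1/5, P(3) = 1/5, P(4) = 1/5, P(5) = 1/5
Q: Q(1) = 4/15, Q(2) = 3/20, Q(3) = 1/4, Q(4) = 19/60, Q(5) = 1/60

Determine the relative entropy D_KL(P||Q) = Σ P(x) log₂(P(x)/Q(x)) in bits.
0.5200 bits

D_KL(P||Q) = Σ P(x) log₂(P(x)/Q(x))

Computing term by term:
  P(1)·log₂(P(1)/Q(1)) = (1/5)·log₂((1/5)/(4/15)) = -0.08301
  P(2)·log₂(P(2)/Q(2)) = (1/5)·log₂((1/5)/(3/20)) = 0.08301
  P(3)·log₂(P(3)/Q(3)) = (1/5)·log₂((1/5)/(1/4)) = -0.06439
  P(4)·log₂(P(4)/Q(4)) = (1/5)·log₂((1/5)/(19/60)) = -0.13259
  P(5)·log₂(P(5)/Q(5)) = (1/5)·log₂((1/5)/(1/60)) = 0.71699

D_KL(P||Q) = -0.08301 + 0.08301 - 0.06439 - 0.13259 + 0.71699 = 0.52001 ≈ 0.5200 bits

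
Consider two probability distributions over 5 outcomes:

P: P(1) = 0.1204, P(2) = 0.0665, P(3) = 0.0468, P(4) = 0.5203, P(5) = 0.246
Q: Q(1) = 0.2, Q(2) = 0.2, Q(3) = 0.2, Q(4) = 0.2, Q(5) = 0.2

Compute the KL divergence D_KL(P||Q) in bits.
0.4993 bits

D_KL(P||Q) = Σ P(x) log₂(P(x)/Q(x))

Computing term by term:
  P(1)·log₂(P(1)/Q(1)) = 0.1204·log₂(0.1204/0.2) = -0.08815
  P(2)·log₂(P(2)/Q(2)) = 0.0665·log₂(0.0665/0.2) = -0.10564
  P(3)·log₂(P(3)/Q(3)) = 0.0468·log₂(0.0468/0.2) = -0.09807
  P(4)·log₂(P(4)/Q(4)) = 0.5203·log₂(0.5203/0.2) = 0.71767
  P(5)·log₂(P(5)/Q(5)) = 0.246·log₂(0.246/0.2) = 0.07347

D_KL(P||Q) = -0.08815 - 0.10564 - 0.09807 + 0.71767 + 0.07347 = 0.49928 ≈ 0.4993 bits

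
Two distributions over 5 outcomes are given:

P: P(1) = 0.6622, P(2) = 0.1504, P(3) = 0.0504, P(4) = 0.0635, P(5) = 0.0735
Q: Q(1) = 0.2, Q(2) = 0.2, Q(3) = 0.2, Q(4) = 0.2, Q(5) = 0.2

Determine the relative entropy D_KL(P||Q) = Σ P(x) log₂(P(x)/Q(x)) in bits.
0.7705 bits

D_KL(P||Q) = Σ P(x) log₂(P(x)/Q(x))

Computing term by term:
  P(1)·log₂(P(1)/Q(1)) = 0.6622·log₂(0.6622/0.2) = 1.14380
  P(2)·log₂(P(2)/Q(2)) = 0.1504·log₂(0.1504/0.2) = -0.06184
  P(3)·log₂(P(3)/Q(3)) = 0.0504·log₂(0.0504/0.2) = -0.10022
  P(4)·log₂(P(4)/Q(4)) = 0.0635·log₂(0.0635/0.2) = -0.10510
  P(5)·log₂(P(5)/Q(5)) = 0.0735·log₂(0.0735/0.2) = -0.10615

D_KL(P||Q) = 1.14380 - 0.06184 - 0.10022 - 0.10510 - 0.10615 = 0.77049 ≈ 0.7705 bits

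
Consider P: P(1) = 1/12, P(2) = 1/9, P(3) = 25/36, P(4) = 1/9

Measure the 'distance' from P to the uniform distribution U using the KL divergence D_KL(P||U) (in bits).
0.6315 bits

U(i) = 1/4 for all i

D_KL(P||U) = Σ P(x) log₂(P(x) / (1/4))
           = Σ P(x) log₂(P(x)) + log₂(4)
           = log₂(4) - H(P)

H(P) = -Σ P(x) log₂(P(x)):
  -P(1)·log₂(P(1)) = -(1/12)·log₂(1/12) = 0.29875
  -P(2)·log₂(P(2)) = -(1/9)·log₂(1/9) = 0.35221
  -P(3)·log₂(P(3)) = -(25/36)·log₂(25/36) = 0.36533
  -P(4)·log₂(P(4)) = -(1/9)·log₂(1/9) = 0.35221
H(P) = 0.29875 + 0.35221 + 0.36533 + 0.35221 = 1.36850 bits

log₂(4) = 2.00000 bits

D_KL(P||U) = 2.00000 - 1.36850 = 0.63150 ≈ 0.6315 bits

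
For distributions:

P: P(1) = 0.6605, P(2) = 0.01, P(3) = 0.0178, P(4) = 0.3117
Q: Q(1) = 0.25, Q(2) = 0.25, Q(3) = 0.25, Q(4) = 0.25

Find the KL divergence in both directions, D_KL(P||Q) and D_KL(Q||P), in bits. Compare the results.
D_KL(P||Q) = 0.9107 bits, D_KL(Q||P) = 1.6840 bits. D_KL(Q||P) is larger than D_KL(P||Q) by 0.7733 bits; the two directions differ.

D_KL(P||Q) = Σ P(x) log₂(P(x)/Q(x))

Computing term by term:
  P(1)·log₂(P(1)/Q(1)) = 0.6605·log₂(0.6605/0.25) = 0.92578
  P(2)·log₂(P(2)/Q(2)) = 0.01·log₂(0.01/0.25) = -0.04644
  P(3)·log₂(P(3)/Q(3)) = 0.0178·log₂(0.0178/0.25) = -0.06785
  P(4)·log₂(P(4)/Q(4)) = 0.3117·log₂(0.3117/0.25) = 0.09919

D_KL(P||Q) = 0.92578 - 0.04644 - 0.06785 + 0.09919 = 0.91068 ≈ 0.9107 bits

D_KL(Q||P) = Σ Q(x) log₂(Q(x)/P(x))

Computing term by term:
  Q(1)·log₂(Q(1)/P(1)) = 0.25·log₂(0.25/0.6605) = -0.35041
  Q(2)·log₂(Q(2)/P(2)) = 0.25·log₂(0.25/0.01) = 1.16096
  Q(3)·log₂(Q(3)/P(3)) = 0.25·log₂(0.25/0.0178) = 0.95299
  Q(4)·log₂(Q(4)/P(4)) = 0.25·log₂(0.25/0.3117) = -0.07956

D_KL(Q||P) = -0.35041 + 1.16096 + 0.95299 - 0.07956 = 1.68398 ≈ 1.6840 bits

These are NOT equal (difference: 0.7733 bits). KL divergence is asymmetric: D_KL(P||Q) ≠ D_KL(Q||P) in general.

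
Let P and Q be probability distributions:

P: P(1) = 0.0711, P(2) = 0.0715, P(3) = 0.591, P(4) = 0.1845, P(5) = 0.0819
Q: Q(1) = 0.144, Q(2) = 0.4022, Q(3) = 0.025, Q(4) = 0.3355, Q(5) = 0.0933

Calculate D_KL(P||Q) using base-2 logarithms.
2.2717 bits

D_KL(P||Q) = Σ P(x) log₂(P(x)/Q(x))

Computing term by term:
  P(1)·log₂(P(1)/Q(1)) = 0.0711·log₂(0.0711/0.144) = -0.07239
  P(2)·log₂(P(2)/Q(2)) = 0.0715·log₂(0.0715/0.4022) = -0.17817
  P(3)·log₂(P(3)/Q(3)) = 0.591·log₂(0.591/0.025) = 2.69683
  P(4)·log₂(P(4)/Q(4)) = 0.1845·log₂(0.1845/0.3355) = -0.15917
  P(5)·log₂(P(5)/Q(5)) = 0.0819·log₂(0.0819/0.0933) = -0.01540

D_KL(P||Q) = -0.07239 - 0.17817 + 2.69683 - 0.15917 - 0.01540 = 2.27170 ≈ 2.2717 bits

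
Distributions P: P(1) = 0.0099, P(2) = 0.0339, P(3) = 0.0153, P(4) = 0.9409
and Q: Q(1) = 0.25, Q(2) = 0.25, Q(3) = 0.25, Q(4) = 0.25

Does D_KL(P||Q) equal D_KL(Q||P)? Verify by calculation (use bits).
D_KL(P||Q) = 1.5936 bits, D_KL(Q||P) = 2.4148 bits. No — D_KL(P||Q) ≠ D_KL(Q||P) for this pair.

D_KL(P||Q) = Σ P(x) log₂(P(x)/Q(x))

Computing term by term:
  P(1)·log₂(P(1)/Q(1)) = 0.0099·log₂(0.0099/0.25) = -0.04612
  P(2)·log₂(P(2)/Q(2)) = 0.0339·log₂(0.0339/0.25) = -0.09772
  P(3)·log₂(P(3)/Q(3)) = 0.0153·log₂(0.0153/0.25) = -0.06166
  P(4)·log₂(P(4)/Q(4)) = 0.9409·log₂(0.9409/0.25) = 1.79911

D_KL(P||Q) = -0.04612 - 0.09772 - 0.06166 + 1.79911 = 1.59361 ≈ 1.5936 bits

D_KL(Q||P) = Σ Q(x) log₂(Q(x)/P(x))

Computing term by term:
  Q(1)·log₂(Q(1)/P(1)) = 0.25·log₂(0.25/0.0099) = 1.16459
  Q(2)·log₂(Q(2)/P(2)) = 0.25·log₂(0.25/0.0339) = 0.72064
  Q(3)·log₂(Q(3)/P(3)) = 0.25·log₂(0.25/0.0153) = 1.00758
  Q(4)·log₂(Q(4)/P(4)) = 0.25·log₂(0.25/0.9409) = -0.47803

D_KL(Q||P) = 1.16459 + 0.72064 + 1.00758 - 0.47803 = 2.41478 ≈ 2.4148 bits

These are NOT equal (difference: 0.8212 bits). KL divergence is asymmetric: D_KL(P||Q) ≠ D_KL(Q||P) in general.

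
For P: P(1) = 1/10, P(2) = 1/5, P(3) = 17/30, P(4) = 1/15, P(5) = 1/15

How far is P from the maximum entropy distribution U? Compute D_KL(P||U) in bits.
0.5401 bits

U(i) = 1/5 for all i

D_KL(P||U) = Σ P(x) log₂(P(x) / (1/5))
           = Σ P(x) log₂(P(x)) + log₂(5)
           = log₂(5) - H(P)

H(P) = -Σ P(x) log₂(P(x)):
  -P(1)·log₂(P(1)) = -(1/10)·log₂(1/10) = 0.33219
  -P(2)·log₂(P(2)) = -(1/5)·log₂(1/5) = 0.46439
  -P(3)·log₂(P(3)) = -(17/30)·log₂(17/30) = 0.46434
  -P(4)·log₂(P(4)) = -(1/15)·log₂(1/15) = 0.26046
  -P(5)·log₂(P(5)) = -(1/15)·log₂(1/15) = 0.26046
H(P) = 0.33219 + 0.46439 + 0.46434 + 0.26046 + 0.26046 = 1.78184 bits

log₂(5) = 2.32193 bits

D_KL(P||U) = 2.32193 - 1.78184 = 0.54009 ≈ 0.5401 bits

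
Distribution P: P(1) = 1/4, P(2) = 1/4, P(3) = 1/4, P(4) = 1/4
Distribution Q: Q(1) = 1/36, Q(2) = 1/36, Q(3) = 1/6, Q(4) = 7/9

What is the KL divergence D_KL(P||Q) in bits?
1.3218 bits

D_KL(P||Q) = Σ P(x) log₂(P(x)/Q(x))

Computing term by term:
  P(1)·log₂(P(1)/Q(1)) = (1/4)·log₂((1/4)/(1/36)) = 0.79248
  P(2)·log₂(P(2)/Q(2)) = (1/4)·log₂((1/4)/(1/36)) = 0.79248
  P(3)·log₂(P(3)/Q(3)) = (1/4)·log₂((1/4)/(1/6)) = 0.14624
  P(4)·log₂(P(4)/Q(4)) = (1/4)·log₂((1/4)/(7/9)) = -0.40936

D_KL(P||Q) = 0.79248 + 0.79248 + 0.14624 - 0.40936 = 1.32184 ≈ 1.3218 bits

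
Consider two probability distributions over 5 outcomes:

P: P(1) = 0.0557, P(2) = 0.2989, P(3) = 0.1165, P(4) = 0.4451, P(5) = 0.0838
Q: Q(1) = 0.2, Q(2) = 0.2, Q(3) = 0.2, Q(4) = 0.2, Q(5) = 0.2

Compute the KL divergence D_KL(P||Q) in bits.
0.3882 bits

D_KL(P||Q) = Σ P(x) log₂(P(x)/Q(x))

Computing term by term:
  P(1)·log₂(P(1)/Q(1)) = 0.0557·log₂(0.0557/0.2) = -0.10272
  P(2)·log₂(P(2)/Q(2)) = 0.2989·log₂(0.2989/0.2) = 0.17326
  P(3)·log₂(P(3)/Q(3)) = 0.1165·log₂(0.1165/0.2) = -0.09083
  P(4)·log₂(P(4)/Q(4)) = 0.4451·log₂(0.4451/0.2) = 0.51370
  P(5)·log₂(P(5)/Q(5)) = 0.0838·log₂(0.0838/0.2) = -0.10517

D_KL(P||Q) = -0.10272 + 0.17326 - 0.09083 + 0.51370 - 0.10517 = 0.38824 ≈ 0.3882 bits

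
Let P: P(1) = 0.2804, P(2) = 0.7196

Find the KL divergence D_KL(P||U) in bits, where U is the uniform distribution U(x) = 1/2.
0.1440 bits

U(i) = 1/2 for all i

D_KL(P||U) = Σ P(x) log₂(P(x) / (1/2))
           = Σ P(x) log₂(P(x)) + log₂(2)
           = log₂(2) - H(P)

H(P) = -Σ P(x) log₂(P(x)):
  -P(1)·log₂(P(1)) = -(0.2804)·log₂(0.2804) = 0.51438
  -P(2)·log₂(P(2)) = -(0.7196)·log₂(0.7196) = 0.34162
H(P) = 0.51438 + 0.34162 = 0.85600 bits

log₂(2) = 1.00000 bits

D_KL(P||U) = 1.00000 - 0.85600 = 0.14400 ≈ 0.1440 bits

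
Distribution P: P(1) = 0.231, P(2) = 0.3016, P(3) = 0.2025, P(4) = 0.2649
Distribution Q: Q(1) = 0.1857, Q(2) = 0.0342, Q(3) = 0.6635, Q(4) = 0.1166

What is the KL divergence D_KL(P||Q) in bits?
0.9868 bits

D_KL(P||Q) = Σ P(x) log₂(P(x)/Q(x))

Computing term by term:
  P(1)·log₂(P(1)/Q(1)) = 0.231·log₂(0.231/0.1857) = 0.07275
  P(2)·log₂(P(2)/Q(2)) = 0.3016·log₂(0.3016/0.0342) = 0.94720
  P(3)·log₂(P(3)/Q(3)) = 0.2025·log₂(0.2025/0.6635) = -0.34672
  P(4)·log₂(P(4)/Q(4)) = 0.2649·log₂(0.2649/0.1166) = 0.31361

D_KL(P||Q) = 0.07275 + 0.94720 - 0.34672 + 0.31361 = 0.98684 ≈ 0.9868 bits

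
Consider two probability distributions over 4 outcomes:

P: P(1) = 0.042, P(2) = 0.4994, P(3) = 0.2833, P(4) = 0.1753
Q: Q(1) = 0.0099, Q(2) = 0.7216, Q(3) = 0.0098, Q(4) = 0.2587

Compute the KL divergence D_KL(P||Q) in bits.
1.0989 bits

D_KL(P||Q) = Σ P(x) log₂(P(x)/Q(x))

Computing term by term:
  P(1)·log₂(P(1)/Q(1)) = 0.042·log₂(0.042/0.0099) = 0.08757
  P(2)·log₂(P(2)/Q(2)) = 0.4994·log₂(0.4994/0.7216) = -0.26518
  P(3)·log₂(P(3)/Q(3)) = 0.2833·log₂(0.2833/0.0098) = 1.37497
  P(4)·log₂(P(4)/Q(4)) = 0.1753·log₂(0.1753/0.2587) = -0.09842

D_KL(P||Q) = 0.08757 - 0.26518 + 1.37497 - 0.09842 = 1.09894 ≈ 1.0989 bits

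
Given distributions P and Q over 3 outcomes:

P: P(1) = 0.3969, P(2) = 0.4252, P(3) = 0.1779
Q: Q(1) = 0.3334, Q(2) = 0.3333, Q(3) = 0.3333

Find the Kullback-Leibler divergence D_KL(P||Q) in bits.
0.0881 bits

D_KL(P||Q) = Σ P(x) log₂(P(x)/Q(x))

Computing term by term:
  P(1)·log₂(P(1)/Q(1)) = 0.3969·log₂(0.3969/0.3334) = 0.09983
  P(2)·log₂(P(2)/Q(2)) = 0.4252·log₂(0.4252/0.3333) = 0.14938
  P(3)·log₂(P(3)/Q(3)) = 0.1779·log₂(0.1779/0.3333) = -0.16113

D_KL(P||Q) = 0.09983 + 0.14938 - 0.16113 = 0.08808 ≈ 0.0881 bits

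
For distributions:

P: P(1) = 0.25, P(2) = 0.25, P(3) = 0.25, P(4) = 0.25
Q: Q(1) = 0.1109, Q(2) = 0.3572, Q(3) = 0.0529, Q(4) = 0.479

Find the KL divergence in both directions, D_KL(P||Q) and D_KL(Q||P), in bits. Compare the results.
D_KL(P||Q) = 0.4901 bits, D_KL(Q||P) = 0.3847 bits. D_KL(P||Q) is larger than D_KL(Q||P) by 0.1054 bits; the two directions differ.

D_KL(P||Q) = Σ P(x) log₂(P(x)/Q(x))

Computing term by term:
  P(1)·log₂(P(1)/Q(1)) = 0.25·log₂(0.25/0.1109) = 0.29317
  P(2)·log₂(P(2)/Q(2)) = 0.25·log₂(0.25/0.3572) = -0.12870
  P(3)·log₂(P(3)/Q(3)) = 0.25·log₂(0.25/0.0529) = 0.56015
  P(4)·log₂(P(4)/Q(4)) = 0.25·log₂(0.25/0.479) = -0.23452

D_KL(P||Q) = 0.29317 - 0.12870 + 0.56015 - 0.23452 = 0.49010 ≈ 0.4901 bits

D_KL(Q||P) = Σ Q(x) log₂(Q(x)/P(x))

Computing term by term:
  Q(1)·log₂(Q(1)/P(1)) = 0.1109·log₂(0.1109/0.25) = -0.13005
  Q(2)·log₂(Q(2)/P(2)) = 0.3572·log₂(0.3572/0.25) = 0.18389
  Q(3)·log₂(Q(3)/P(3)) = 0.0529·log₂(0.0529/0.25) = -0.11853
  Q(4)·log₂(Q(4)/P(4)) = 0.479·log₂(0.479/0.25) = 0.44935

D_KL(Q||P) = -0.13005 + 0.18389 - 0.11853 + 0.44935 = 0.38466 ≈ 0.3847 bits

These are NOT equal (difference: 0.1054 bits). KL divergence is asymmetric: D_KL(P||Q) ≠ D_KL(Q||P) in general.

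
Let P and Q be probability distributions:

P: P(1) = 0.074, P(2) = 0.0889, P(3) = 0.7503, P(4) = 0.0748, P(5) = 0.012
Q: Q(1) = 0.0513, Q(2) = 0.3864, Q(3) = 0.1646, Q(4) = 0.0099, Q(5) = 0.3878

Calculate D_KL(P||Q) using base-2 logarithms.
1.6508 bits

D_KL(P||Q) = Σ P(x) log₂(P(x)/Q(x))

Computing term by term:
  P(1)·log₂(P(1)/Q(1)) = 0.074·log₂(0.074/0.0513) = 0.03911
  P(2)·log₂(P(2)/Q(2)) = 0.0889·log₂(0.0889/0.3864) = -0.18845
  P(3)·log₂(P(3)/Q(3)) = 0.7503·log₂(0.7503/0.1646) = 1.64203
  P(4)·log₂(P(4)/Q(4)) = 0.0748·log₂(0.0748/0.0099) = 0.21823
  P(5)·log₂(P(5)/Q(5)) = 0.012·log₂(0.012/0.3878) = -0.06017

D_KL(P||Q) = 0.03911 - 0.18845 + 1.64203 + 0.21823 - 0.06017 = 1.65075 ≈ 1.6508 bits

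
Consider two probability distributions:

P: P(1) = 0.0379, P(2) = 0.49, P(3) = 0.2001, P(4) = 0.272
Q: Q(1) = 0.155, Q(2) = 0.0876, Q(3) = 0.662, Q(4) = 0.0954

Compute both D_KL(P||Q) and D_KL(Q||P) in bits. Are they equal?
D_KL(P||Q) = 1.2058 bits, D_KL(Q||P) = 1.0959 bits. No, they are not equal.

D_KL(P||Q) = Σ P(x) log₂(P(x)/Q(x))

Computing term by term:
  P(1)·log₂(P(1)/Q(1)) = 0.0379·log₂(0.0379/0.155) = -0.07701
  P(2)·log₂(P(2)/Q(2)) = 0.49·log₂(0.49/0.0876) = 1.21705
  P(3)·log₂(P(3)/Q(3)) = 0.2001·log₂(0.2001/0.662) = -0.34539
  P(4)·log₂(P(4)/Q(4)) = 0.272·log₂(0.272/0.0954) = 0.41114

D_KL(P||Q) = -0.07701 + 1.21705 - 0.34539 + 0.41114 = 1.20579 ≈ 1.2058 bits

D_KL(Q||P) = Σ Q(x) log₂(Q(x)/P(x))

Computing term by term:
  Q(1)·log₂(Q(1)/P(1)) = 0.155·log₂(0.155/0.0379) = 0.31496
  Q(2)·log₂(Q(2)/P(2)) = 0.0876·log₂(0.0876/0.49) = -0.21758
  Q(3)·log₂(Q(3)/P(3)) = 0.662·log₂(0.662/0.2001) = 1.14268
  Q(4)·log₂(Q(4)/P(4)) = 0.0954·log₂(0.0954/0.272) = -0.14420

D_KL(Q||P) = 0.31496 - 0.21758 + 1.14268 - 0.14420 = 1.09586 ≈ 1.0959 bits

These are NOT equal (difference: 0.1099 bits). KL divergence is asymmetric: D_KL(P||Q) ≠ D_KL(Q||P) in general.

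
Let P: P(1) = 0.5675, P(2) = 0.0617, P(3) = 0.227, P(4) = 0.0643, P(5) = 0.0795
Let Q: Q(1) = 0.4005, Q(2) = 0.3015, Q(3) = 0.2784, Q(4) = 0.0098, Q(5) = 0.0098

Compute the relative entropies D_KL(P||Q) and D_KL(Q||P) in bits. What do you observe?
D_KL(P||Q) = 0.4919 bits, D_KL(Q||P) = 0.5145 bits. The two directions give different values (D_KL(Q||P) exceeds D_KL(P||Q) by 0.0226 bits): KL divergence is asymmetric.

D_KL(P||Q) = Σ P(x) log₂(P(x)/Q(x))

Computing term by term:
  P(1)·log₂(P(1)/Q(1)) = 0.5675·log₂(0.5675/0.4005) = 0.28535
  P(2)·log₂(P(2)/Q(2)) = 0.0617·log₂(0.0617/0.3015) = -0.14122
  P(3)·log₂(P(3)/Q(3)) = 0.227·log₂(0.227/0.2784) = -0.06684
  P(4)·log₂(P(4)/Q(4)) = 0.0643·log₂(0.0643/0.0098) = 0.17451
  P(5)·log₂(P(5)/Q(5)) = 0.0795·log₂(0.0795/0.0098) = 0.24010

D_KL(P||Q) = 0.28535 - 0.14122 - 0.06684 + 0.17451 + 0.24010 = 0.49190 ≈ 0.4919 bits

D_KL(Q||P) = Σ Q(x) log₂(Q(x)/P(x))

Computing term by term:
  Q(1)·log₂(Q(1)/P(1)) = 0.4005·log₂(0.4005/0.5675) = -0.20138
  Q(2)·log₂(Q(2)/P(2)) = 0.3015·log₂(0.3015/0.0617) = 0.69008
  Q(3)·log₂(Q(3)/P(3)) = 0.2784·log₂(0.2784/0.227) = 0.08198
  Q(4)·log₂(Q(4)/P(4)) = 0.0098·log₂(0.0098/0.0643) = -0.02660
  Q(5)·log₂(Q(5)/P(5)) = 0.0098·log₂(0.0098/0.0795) = -0.02960

D_KL(Q||P) = -0.20138 + 0.69008 + 0.08198 - 0.02660 - 0.02960 = 0.51448 ≈ 0.5145 bits

These are NOT equal (difference: 0.0226 bits). KL divergence is asymmetric: D_KL(P||Q) ≠ D_KL(Q||P) in general.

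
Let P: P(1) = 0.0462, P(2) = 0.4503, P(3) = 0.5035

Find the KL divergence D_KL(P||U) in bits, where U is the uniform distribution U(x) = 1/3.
0.3633 bits

U(i) = 1/3 for all i

D_KL(P||U) = Σ P(x) log₂(P(x) / (1/3))
           = Σ P(x) log₂(P(x)) + log₂(3)
           = log₂(3) - H(P)

H(P) = -Σ P(x) log₂(P(x)):
  -P(1)·log₂(P(1)) = -(0.0462)·log₂(0.0462) = 0.20494
  -P(2)·log₂(P(2)) = -(0.4503)·log₂(0.4503) = 0.51831
  -P(3)·log₂(P(3)) = -(0.5035)·log₂(0.5035) = 0.49843
H(P) = 0.20494 + 0.51831 + 0.49843 = 1.22168 bits

log₂(3) = 1.58496 bits

D_KL(P||U) = 1.58496 - 1.22168 = 0.36328 ≈ 0.3633 bits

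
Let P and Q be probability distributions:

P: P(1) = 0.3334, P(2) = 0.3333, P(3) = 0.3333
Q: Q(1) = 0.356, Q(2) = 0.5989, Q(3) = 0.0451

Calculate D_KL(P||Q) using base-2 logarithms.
0.6484 bits

D_KL(P||Q) = Σ P(x) log₂(P(x)/Q(x))

Computing term by term:
  P(1)·log₂(P(1)/Q(1)) = 0.3334·log₂(0.3334/0.356) = -0.03155
  P(2)·log₂(P(2)/Q(2)) = 0.3333·log₂(0.3333/0.5989) = -0.28180
  P(3)·log₂(P(3)/Q(3)) = 0.3333·log₂(0.3333/0.0451) = 0.96178

D_KL(P||Q) = -0.03155 - 0.28180 + 0.96178 = 0.64843 ≈ 0.6484 bits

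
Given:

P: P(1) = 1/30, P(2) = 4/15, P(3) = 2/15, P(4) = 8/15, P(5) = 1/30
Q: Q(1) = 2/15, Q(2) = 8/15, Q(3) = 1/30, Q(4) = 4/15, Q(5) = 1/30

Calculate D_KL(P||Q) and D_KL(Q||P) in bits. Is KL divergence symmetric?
D_KL(P||Q) = 0.4667 bits, D_KL(Q||P) = 0.4667 bits. The two values coincide for this particular pair, but no — KL divergence is not symmetric in general.

D_KL(P||Q) = Σ P(x) log₂(P(x)/Q(x))

Computing term by term:
  P(1)·log₂(P(1)/Q(1)) = (1/30)·log₂((1/30)/(2/15)) = -0.06667
  P(2)·log₂(P(2)/Q(2)) = (4/15)·log₂((4/15)/(8/15)) = -0.26667
  P(3)·log₂(P(3)/Q(3)) = (2/15)·log₂((2/15)/(1/30)) = 0.26667
  P(4)·log₂(P(4)/Q(4)) = (8/15)·log₂((8/15)/(4/15)) = 0.53333
  P(5)·log₂(P(5)/Q(5)) = (1/30)·log₂((1/30)/(1/30)) = 0.00000

D_KL(P||Q) = -0.06667 - 0.26667 + 0.26667 + 0.53333 + 0.00000 = 0.46666 ≈ 0.4667 bits

D_KL(Q||P) = Σ Q(x) log₂(Q(x)/P(x))

Computing term by term:
  Q(1)·log₂(Q(1)/P(1)) = (2/15)·log₂((2/15)/(1/30)) = 0.26667
  Q(2)·log₂(Q(2)/P(2)) = (8/15)·log₂((8/15)/(4/15)) = 0.53333
  Q(3)·log₂(Q(3)/P(3)) = (1/30)·log₂((1/30)/(2/15)) = -0.06667
  Q(4)·log₂(Q(4)/P(4)) = (4/15)·log₂((4/15)/(8/15)) = -0.26667
  Q(5)·log₂(Q(5)/P(5)) = (1/30)·log₂((1/30)/(1/30)) = 0.00000

D_KL(Q||P) = 0.26667 + 0.53333 - 0.06667 - 0.26667 + 0.00000 = 0.46666 ≈ 0.4667 bits

These ARE equal here. Q is P with outcomes relabeled (Q(1) = P(3), Q(2) = P(4), Q(3) = P(1), Q(4) = P(2)) by a relabeling that is its own inverse, so the two sums contain exactly the same terms in a different order. This is a special case — KL divergence is not symmetric in general: D_KL(P||Q) ≠ D_KL(Q||P) for most P, Q.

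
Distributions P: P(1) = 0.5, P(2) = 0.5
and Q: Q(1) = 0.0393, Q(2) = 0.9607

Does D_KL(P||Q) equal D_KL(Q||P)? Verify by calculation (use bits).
D_KL(P||Q) = 1.3636 bits, D_KL(Q||P) = 0.7609 bits. No — D_KL(P||Q) ≠ D_KL(Q||P) for this pair.

D_KL(P||Q) = Σ P(x) log₂(P(x)/Q(x))

Computing term by term:
  P(1)·log₂(P(1)/Q(1)) = 0.5·log₂(0.5/0.0393) = 1.83466
  P(2)·log₂(P(2)/Q(2)) = 0.5·log₂(0.5/0.9607) = -0.47108

D_KL(P||Q) = 1.83466 - 0.47108 = 1.36358 ≈ 1.3636 bits

D_KL(Q||P) = Σ Q(x) log₂(Q(x)/P(x))

Computing term by term:
  Q(1)·log₂(Q(1)/P(1)) = 0.0393·log₂(0.0393/0.5) = -0.14420
  Q(2)·log₂(Q(2)/P(2)) = 0.9607·log₂(0.9607/0.5) = 0.90513

D_KL(Q||P) = -0.14420 + 0.90513 = 0.76093 ≈ 0.7609 bits

These are NOT equal (difference: 0.6027 bits). KL divergence is asymmetric: D_KL(P||Q) ≠ D_KL(Q||P) in general.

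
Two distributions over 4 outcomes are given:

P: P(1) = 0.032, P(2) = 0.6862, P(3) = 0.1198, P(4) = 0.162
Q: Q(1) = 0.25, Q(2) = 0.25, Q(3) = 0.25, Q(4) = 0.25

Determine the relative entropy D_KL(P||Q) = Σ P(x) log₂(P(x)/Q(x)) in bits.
0.6761 bits

D_KL(P||Q) = Σ P(x) log₂(P(x)/Q(x))

Computing term by term:
  P(1)·log₂(P(1)/Q(1)) = 0.032·log₂(0.032/0.25) = -0.09491
  P(2)·log₂(P(2)/Q(2)) = 0.6862·log₂(0.6862/0.25) = 0.99959
  P(3)·log₂(P(3)/Q(3)) = 0.1198·log₂(0.1198/0.25) = -0.12714
  P(4)·log₂(P(4)/Q(4)) = 0.162·log₂(0.162/0.25) = -0.10140

D_KL(P||Q) = -0.09491 + 0.99959 - 0.12714 - 0.10140 = 0.67614 ≈ 0.6761 bits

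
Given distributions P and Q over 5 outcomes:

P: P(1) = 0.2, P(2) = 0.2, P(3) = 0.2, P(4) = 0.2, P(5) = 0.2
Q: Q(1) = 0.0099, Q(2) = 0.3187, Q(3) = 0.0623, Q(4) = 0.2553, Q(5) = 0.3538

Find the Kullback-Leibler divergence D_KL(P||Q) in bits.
0.8344 bits

D_KL(P||Q) = Σ P(x) log₂(P(x)/Q(x))

Computing term by term:
  P(1)·log₂(P(1)/Q(1)) = 0.2·log₂(0.2/0.0099) = 0.86729
  P(2)·log₂(P(2)/Q(2)) = 0.2·log₂(0.2/0.3187) = -0.13444
  P(3)·log₂(P(3)/Q(3)) = 0.2·log₂(0.2/0.0623) = 0.33654
  P(4)·log₂(P(4)/Q(4)) = 0.2·log₂(0.2/0.2553) = -0.07044
  P(5)·log₂(P(5)/Q(5)) = 0.2·log₂(0.2/0.3538) = -0.16459

D_KL(P||Q) = 0.86729 - 0.13444 + 0.33654 - 0.07044 - 0.16459 = 0.83436 ≈ 0.8344 bits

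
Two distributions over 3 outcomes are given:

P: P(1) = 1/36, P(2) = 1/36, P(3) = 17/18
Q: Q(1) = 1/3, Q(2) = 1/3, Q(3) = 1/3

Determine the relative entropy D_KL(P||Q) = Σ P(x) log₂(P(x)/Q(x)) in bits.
1.2199 bits

D_KL(P||Q) = Σ P(x) log₂(P(x)/Q(x))

Computing term by term:
  P(1)·log₂(P(1)/Q(1)) = (1/36)·log₂((1/36)/(1/3)) = -0.09958
  P(2)·log₂(P(2)/Q(2)) = (1/36)·log₂((1/36)/(1/3)) = -0.09958
  P(3)·log₂(P(3)/Q(3)) = (17/18)·log₂((17/18)/(1/3)) = 1.41903

D_KL(P||Q) = -0.09958 - 0.09958 + 1.41903 = 1.21987 ≈ 1.2199 bits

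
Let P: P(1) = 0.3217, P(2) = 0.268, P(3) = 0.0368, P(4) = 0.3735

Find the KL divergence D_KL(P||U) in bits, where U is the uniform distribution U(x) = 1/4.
0.2585 bits

U(i) = 1/4 for all i

D_KL(P||U) = Σ P(x) log₂(P(x) / (1/4))
           = Σ P(x) log₂(P(x)) + log₂(4)
           = log₂(4) - H(P)

H(P) = -Σ P(x) log₂(P(x)):
  -P(1)·log₂(P(1)) = -(0.3217)·log₂(0.3217) = 0.52637
  -P(2)·log₂(P(2)) = -(0.268)·log₂(0.268) = 0.50912
  -P(3)·log₂(P(3)) = -(0.0368)·log₂(0.0368) = 0.17532
  -P(4)·log₂(P(4)) = -(0.3735)·log₂(0.3735) = 0.53068
H(P) = 0.52637 + 0.50912 + 0.17532 + 0.53068 = 1.74149 bits

log₂(4) = 2.00000 bits

D_KL(P||U) = 2.00000 - 1.74149 = 0.25851 ≈ 0.2585 bits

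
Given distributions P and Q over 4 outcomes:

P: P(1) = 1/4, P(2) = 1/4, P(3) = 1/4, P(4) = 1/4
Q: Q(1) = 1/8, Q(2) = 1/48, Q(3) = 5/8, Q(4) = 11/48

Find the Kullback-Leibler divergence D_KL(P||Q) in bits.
0.8471 bits

D_KL(P||Q) = Σ P(x) log₂(P(x)/Q(x))

Computing term by term:
  P(1)·log₂(P(1)/Q(1)) = (1/4)·log₂((1/4)/(1/8)) = 0.25000
  P(2)·log₂(P(2)/Q(2)) = (1/4)·log₂((1/4)/(1/48)) = 0.89624
  P(3)·log₂(P(3)/Q(3)) = (1/4)·log₂((1/4)/(5/8)) = -0.33048
  P(4)·log₂(P(4)/Q(4)) = (1/4)·log₂((1/4)/(11/48)) = 0.03138

D_KL(P||Q) = 0.25000 + 0.89624 - 0.33048 + 0.03138 = 0.84714 ≈ 0.8471 bits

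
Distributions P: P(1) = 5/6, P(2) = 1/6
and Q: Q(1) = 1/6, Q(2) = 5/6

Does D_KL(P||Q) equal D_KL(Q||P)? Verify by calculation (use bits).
D_KL(P||Q) = 1.5480 bits, D_KL(Q||P) = 1.5480 bits. Yes — for this pair D_KL(P||Q) = D_KL(Q||P).

D_KL(P||Q) = Σ P(x) log₂(P(x)/Q(x))

Computing term by term:
  P(1)·log₂(P(1)/Q(1)) = (5/6)·log₂((5/6)/(1/6)) = 1.93494
  P(2)·log₂(P(2)/Q(2)) = (1/6)·log₂((1/6)/(5/6)) = -0.38699

D_KL(P||Q) = 1.93494 - 0.38699 = 1.54795 ≈ 1.5480 bits

D_KL(Q||P) = Σ Q(x) log₂(Q(x)/P(x))

Computing term by term:
  Q(1)·log₂(Q(1)/P(1)) = (1/6)·log₂((1/6)/(5/6)) = -0.38699
  Q(2)·log₂(Q(2)/P(2)) = (5/6)·log₂((5/6)/(1/6)) = 1.93494

D_KL(Q||P) = -0.38699 + 1.93494 = 1.54795 ≈ 1.5480 bits

These ARE equal here. Q is P with outcomes relabeled (Q(1) = P(2), Q(2) = P(1)) by a relabeling that is its own inverse, so the two sums contain exactly the same terms in a different order. This is a special case — KL divergence is not symmetric in general: D_KL(P||Q) ≠ D_KL(Q||P) for most P, Q.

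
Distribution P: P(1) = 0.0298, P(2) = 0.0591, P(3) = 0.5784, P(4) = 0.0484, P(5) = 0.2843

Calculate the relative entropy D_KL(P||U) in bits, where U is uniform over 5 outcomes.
0.7455 bits

U(i) = 1/5 for all i

D_KL(P||U) = Σ P(x) log₂(P(x) / (1/5))
           = Σ P(x) log₂(P(x)) + log₂(5)
           = log₂(5) - H(P)

H(P) = -Σ P(x) log₂(P(x)):
  -P(1)·log₂(P(1)) = -(0.0298)·log₂(0.0298) = 0.15104
  -P(2)·log₂(P(2)) = -(0.0591)·log₂(0.0591) = 0.24117
  -P(3)·log₂(P(3)) = -(0.5784)·log₂(0.5784) = 0.45686
  -P(4)·log₂(P(4)) = -(0.0484)·log₂(0.0484) = 0.21145
  -P(5)·log₂(P(5)) = -(0.2843)·log₂(0.2843) = 0.51587
H(P) = 0.15104 + 0.24117 + 0.45686 + 0.21145 + 0.51587 = 1.57639 bits

log₂(5) = 2.32193 bits

D_KL(P||U) = 2.32193 - 1.57639 = 0.74554 ≈ 0.7455 bits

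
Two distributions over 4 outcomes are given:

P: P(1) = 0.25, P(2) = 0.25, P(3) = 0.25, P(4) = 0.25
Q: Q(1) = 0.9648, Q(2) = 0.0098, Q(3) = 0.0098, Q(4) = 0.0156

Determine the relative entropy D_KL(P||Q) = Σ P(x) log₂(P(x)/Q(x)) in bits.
2.8500 bits

D_KL(P||Q) = Σ P(x) log₂(P(x)/Q(x))

Computing term by term:
  P(1)·log₂(P(1)/Q(1)) = 0.25·log₂(0.25/0.9648) = -0.48708
  P(2)·log₂(P(2)/Q(2)) = 0.25·log₂(0.25/0.0098) = 1.16825
  P(3)·log₂(P(3)/Q(3)) = 0.25·log₂(0.25/0.0098) = 1.16825
  P(4)·log₂(P(4)/Q(4)) = 0.25·log₂(0.25/0.0156) = 1.00058

D_KL(P||Q) = -0.48708 + 1.16825 + 1.16825 + 1.00058 = 2.85000 ≈ 2.8500 bits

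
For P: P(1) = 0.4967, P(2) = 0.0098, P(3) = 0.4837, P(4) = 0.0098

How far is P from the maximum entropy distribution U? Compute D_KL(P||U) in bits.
0.8609 bits

U(i) = 1/4 for all i

D_KL(P||U) = Σ P(x) log₂(P(x) / (1/4))
           = Σ P(x) log₂(P(x)) + log₂(4)
           = log₂(4) - H(P)

H(P) = -Σ P(x) log₂(P(x)):
  -P(1)·log₂(P(1)) = -(0.4967)·log₂(0.4967) = 0.50145
  -P(2)·log₂(P(2)) = -(0.0098)·log₂(0.0098) = 0.06540
  -P(3)·log₂(P(3)) = -(0.4837)·log₂(0.4837) = 0.50683
  -P(4)·log₂(P(4)) = -(0.0098)·log₂(0.0098) = 0.06540
H(P) = 0.50145 + 0.06540 + 0.50683 + 0.06540 = 1.13908 bits

log₂(4) = 2.00000 bits

D_KL(P||U) = 2.00000 - 1.13908 = 0.86092 ≈ 0.8609 bits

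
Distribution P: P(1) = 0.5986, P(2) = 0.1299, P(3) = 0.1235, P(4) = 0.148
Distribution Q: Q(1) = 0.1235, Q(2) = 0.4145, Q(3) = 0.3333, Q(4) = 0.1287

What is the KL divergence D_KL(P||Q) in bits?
0.9986 bits

D_KL(P||Q) = Σ P(x) log₂(P(x)/Q(x))

Computing term by term:
  P(1)·log₂(P(1)/Q(1)) = 0.5986·log₂(0.5986/0.1235) = 1.36306
  P(2)·log₂(P(2)/Q(2)) = 0.1299·log₂(0.1299/0.4145) = -0.21745
  P(3)·log₂(P(3)/Q(3)) = 0.1235·log₂(0.1235/0.3333) = -0.17689
  P(4)·log₂(P(4)/Q(4)) = 0.148·log₂(0.148/0.1287) = 0.02983

D_KL(P||Q) = 1.36306 - 0.21745 - 0.17689 + 0.02983 = 0.99855 ≈ 0.9986 bits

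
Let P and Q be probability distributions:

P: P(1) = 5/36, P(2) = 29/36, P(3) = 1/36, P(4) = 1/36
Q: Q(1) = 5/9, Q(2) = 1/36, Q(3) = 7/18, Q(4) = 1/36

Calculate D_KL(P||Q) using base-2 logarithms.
3.5298 bits

D_KL(P||Q) = Σ P(x) log₂(P(x)/Q(x))

Computing term by term:
  P(1)·log₂(P(1)/Q(1)) = (5/36)·log₂((5/36)/(5/9)) = -0.27778
  P(2)·log₂(P(2)/Q(2)) = (29/36)·log₂((29/36)/(1/36)) = 3.91337
  P(3)·log₂(P(3)/Q(3)) = (1/36)·log₂((1/36)/(7/18)) = -0.10576
  P(4)·log₂(P(4)/Q(4)) = (1/36)·log₂((1/36)/(1/36)) = 0.00000

D_KL(P||Q) = -0.27778 + 3.91337 - 0.10576 + 0.00000 = 3.52983 ≈ 3.5298 bits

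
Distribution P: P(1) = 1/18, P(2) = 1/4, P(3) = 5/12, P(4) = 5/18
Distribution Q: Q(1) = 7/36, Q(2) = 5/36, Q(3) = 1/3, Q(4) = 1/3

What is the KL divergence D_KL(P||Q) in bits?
0.1727 bits

D_KL(P||Q) = Σ P(x) log₂(P(x)/Q(x))

Computing term by term:
  P(1)·log₂(P(1)/Q(1)) = (1/18)·log₂((1/18)/(7/36)) = -0.10041
  P(2)·log₂(P(2)/Q(2)) = (1/4)·log₂((1/4)/(5/36)) = 0.21200
  P(3)·log₂(P(3)/Q(3)) = (5/12)·log₂((5/12)/(1/3)) = 0.13414
  P(4)·log₂(P(4)/Q(4)) = (5/18)·log₂((5/18)/(1/3)) = -0.07307

D_KL(P||Q) = -0.10041 + 0.21200 + 0.13414 - 0.07307 = 0.17266 ≈ 0.1727 bits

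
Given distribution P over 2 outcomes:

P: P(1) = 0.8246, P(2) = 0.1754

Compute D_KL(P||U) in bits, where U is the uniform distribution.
0.3301 bits

U(i) = 1/2 for all i

D_KL(P||U) = Σ P(x) log₂(P(x) / (1/2))
           = Σ P(x) log₂(P(x)) + log₂(2)
           = log₂(2) - H(P)

H(P) = -Σ P(x) log₂(P(x)):
  -P(1)·log₂(P(1)) = -(0.8246)·log₂(0.8246) = 0.22943
  -P(2)·log₂(P(2)) = -(0.1754)·log₂(0.1754) = 0.44048
H(P) = 0.22943 + 0.44048 = 0.66991 bits

log₂(2) = 1.00000 bits

D_KL(P||U) = 1.00000 - 0.66991 = 0.33009 ≈ 0.3301 bits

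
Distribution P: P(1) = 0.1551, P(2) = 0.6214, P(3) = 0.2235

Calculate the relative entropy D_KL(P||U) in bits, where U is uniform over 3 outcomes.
0.2583 bits

U(i) = 1/3 for all i

D_KL(P||U) = Σ P(x) log₂(P(x) / (1/3))
           = Σ P(x) log₂(P(x)) + log₂(3)
           = log₂(3) - H(P)

H(P) = -Σ P(x) log₂(P(x)):
  -P(1)·log₂(P(1)) = -(0.1551)·log₂(0.1551) = 0.41702
  -P(2)·log₂(P(2)) = -(0.6214)·log₂(0.6214) = 0.42653
  -P(3)·log₂(P(3)) = -(0.2235)·log₂(0.2235) = 0.48313
H(P) = 0.41702 + 0.42653 + 0.48313 = 1.32668 bits

log₂(3) = 1.58496 bits

D_KL(P||U) = 1.58496 - 1.32668 = 0.25828 ≈ 0.2583 bits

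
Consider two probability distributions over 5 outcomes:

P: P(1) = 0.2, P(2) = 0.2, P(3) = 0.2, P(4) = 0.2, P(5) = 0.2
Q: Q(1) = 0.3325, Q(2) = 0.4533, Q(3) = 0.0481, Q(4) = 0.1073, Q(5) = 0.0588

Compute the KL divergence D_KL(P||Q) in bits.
0.5613 bits

D_KL(P||Q) = Σ P(x) log₂(P(x)/Q(x))

Computing term by term:
  P(1)·log₂(P(1)/Q(1)) = 0.2·log₂(0.2/0.3325) = -0.14667
  P(2)·log₂(P(2)/Q(2)) = 0.2·log₂(0.2/0.4533) = -0.23609
  P(3)·log₂(P(3)/Q(3)) = 0.2·log₂(0.2/0.0481) = 0.41118
  P(4)·log₂(P(4)/Q(4)) = 0.2·log₂(0.2/0.1073) = 0.17967
  P(5)·log₂(P(5)/Q(5)) = 0.2·log₂(0.2/0.0588) = 0.35322

D_KL(P||Q) = -0.14667 - 0.23609 + 0.41118 + 0.17967 + 0.35322 = 0.56131 ≈ 0.5613 bits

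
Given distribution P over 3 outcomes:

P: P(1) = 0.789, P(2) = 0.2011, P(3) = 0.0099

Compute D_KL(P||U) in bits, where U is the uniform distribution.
0.7839 bits

U(i) = 1/3 for all i

D_KL(P||U) = Σ P(x) log₂(P(x) / (1/3))
           = Σ P(x) log₂(P(x)) + log₂(3)
           = log₂(3) - H(P)

H(P) = -Σ P(x) log₂(P(x)):
  -P(1)·log₂(P(1)) = -(0.789)·log₂(0.789) = 0.26976
  -P(2)·log₂(P(2)) = -(0.2011)·log₂(0.2011) = 0.46535
  -P(3)·log₂(P(3)) = -(0.0099)·log₂(0.0099) = 0.06592
H(P) = 0.26976 + 0.46535 + 0.06592 = 0.80103 bits

log₂(3) = 1.58496 bits

D_KL(P||U) = 1.58496 - 0.80103 = 0.78393 ≈ 0.7839 bits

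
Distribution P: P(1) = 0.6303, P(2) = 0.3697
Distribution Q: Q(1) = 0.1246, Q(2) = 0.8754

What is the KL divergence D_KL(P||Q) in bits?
1.0144 bits

D_KL(P||Q) = Σ P(x) log₂(P(x)/Q(x))

Computing term by term:
  P(1)·log₂(P(1)/Q(1)) = 0.6303·log₂(0.6303/0.1246) = 1.47410
  P(2)·log₂(P(2)/Q(2)) = 0.3697·log₂(0.3697/0.8754) = -0.45975

D_KL(P||Q) = 1.47410 - 0.45975 = 1.01435 ≈ 1.0144 bits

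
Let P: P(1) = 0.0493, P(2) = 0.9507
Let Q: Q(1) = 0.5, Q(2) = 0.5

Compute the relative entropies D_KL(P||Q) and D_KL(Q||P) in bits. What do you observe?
D_KL(P||Q) = 0.7166 bits, D_KL(Q||P) = 1.2076 bits. The two directions give different values (D_KL(Q||P) exceeds D_KL(P||Q) by 0.4910 bits): KL divergence is asymmetric.

D_KL(P||Q) = Σ P(x) log₂(P(x)/Q(x))

Computing term by term:
  P(1)·log₂(P(1)/Q(1)) = 0.0493·log₂(0.0493/0.5) = -0.16477
  P(2)·log₂(P(2)/Q(2)) = 0.9507·log₂(0.9507/0.5) = 0.88136

D_KL(P||Q) = -0.16477 + 0.88136 = 0.71659 ≈ 0.7166 bits

D_KL(Q||P) = Σ Q(x) log₂(Q(x)/P(x))

Computing term by term:
  Q(1)·log₂(Q(1)/P(1)) = 0.5·log₂(0.5/0.0493) = 1.67113
  Q(2)·log₂(Q(2)/P(2)) = 0.5·log₂(0.5/0.9507) = -0.46353

D_KL(Q||P) = 1.67113 - 0.46353 = 1.20760 ≈ 1.2076 bits

These are NOT equal (difference: 0.4910 bits). KL divergence is asymmetric: D_KL(P||Q) ≠ D_KL(Q||P) in general.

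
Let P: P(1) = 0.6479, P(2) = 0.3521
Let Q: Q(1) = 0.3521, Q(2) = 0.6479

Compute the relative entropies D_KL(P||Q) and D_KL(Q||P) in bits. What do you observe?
D_KL(P||Q) = 0.2602 bits, D_KL(Q||P) = 0.2602 bits. The two directions give the same value here, because Q is a self-inverse relabeling of P; in general KL divergence is asymmetric.

D_KL(P||Q) = Σ P(x) log₂(P(x)/Q(x))

Computing term by term:
  P(1)·log₂(P(1)/Q(1)) = 0.6479·log₂(0.6479/0.3521) = 0.57001
  P(2)·log₂(P(2)/Q(2)) = 0.3521·log₂(0.3521/0.6479) = -0.30977

D_KL(P||Q) = 0.57001 - 0.30977 = 0.26024 ≈ 0.2602 bits

D_KL(Q||P) = Σ Q(x) log₂(Q(x)/P(x))

Computing term by term:
  Q(1)·log₂(Q(1)/P(1)) = 0.3521·log₂(0.3521/0.6479) = -0.30977
  Q(2)·log₂(Q(2)/P(2)) = 0.6479·log₂(0.6479/0.3521) = 0.57001

D_KL(Q||P) = -0.30977 + 0.57001 = 0.26024 ≈ 0.2602 bits

These ARE equal here. Q is P with outcomes relabeled (Q(1) = P(2), Q(2) = P(1)) by a relabeling that is its own inverse, so the two sums contain exactly the same terms in a different order. This is a special case — KL divergence is not symmetric in general: D_KL(P||Q) ≠ D_KL(Q||P) for most P, Q.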